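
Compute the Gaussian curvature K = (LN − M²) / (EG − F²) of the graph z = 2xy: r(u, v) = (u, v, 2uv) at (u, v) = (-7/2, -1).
K = -1/729

Coefficients of the first fundamental form: E = 4*v^2 + 1, F = 4*u*v, G = 4*u^2 + 1.
Coefficients of the second fundamental form: L = 0, M = 2/sqrt(4*u^2 + 4*v^2 + 1), N = 0.
Assemble K = (LN − M²)/(EG − F²) = -4/(16*u^4 + 32*u^2*v^2 + 8*u^2 + 16*v^4 + 8*v^2 + 1). At (u, v) = (-7/2, -1): K = -1/729.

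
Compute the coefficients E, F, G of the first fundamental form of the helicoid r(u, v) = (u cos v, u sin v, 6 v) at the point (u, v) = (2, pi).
E = 1;  F = 0;  G = 40

Partials: r_u = (cos(v), sin(v), 0), r_v = (-u*sin(v), u*cos(v), 6). As functions of (u, v):
  E = r_u · r_u = 1,
  F = r_u · r_v = 0,
  G = r_v · r_v = u^2 + 36.
Evaluating at (u, v) = (2, pi): E = 1, F = 0, G = 40.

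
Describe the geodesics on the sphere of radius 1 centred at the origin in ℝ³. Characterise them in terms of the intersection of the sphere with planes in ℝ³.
Geodesics on the sphere of radius 1 are great circles — circles of radius 1 obtained as the intersection of the sphere with planes through the origin (the centre of the sphere).

A curve α(t) of nonzero constant speed on the sphere of radius 1 is a geodesic iff its acceleration α̈ is everywhere normal to the surface, i.e. parallel to the radial vector α(t). Then d/dt(α × α̇) = α̇ × α̇ + α × α̈ = 0, so α × α̇ is a constant vector n ≠ 0 and α(t) · n = 0 for all t: α lies in the plane through the origin with normal n. The intersection of that plane with the sphere is a circle of radius 1 (a great circle). Conversely, a great circle traversed at constant speed has centripetal acceleration pointing at the origin, hence normal to the sphere, so every great circle is a geodesic.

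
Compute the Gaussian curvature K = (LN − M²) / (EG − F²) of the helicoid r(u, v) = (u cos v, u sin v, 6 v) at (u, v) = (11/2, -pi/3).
K = -576/70225

Coefficients of the first fundamental form: E = 1, F = 0, G = u^2 + 36.
Coefficients of the second fundamental form: L = 0, M = -6/sqrt(u^2 + 36), N = 0.
Assemble K = (LN − M²)/(EG − F²) = -36/(u^2 + 36)^2. At (u, v) = (11/2, -pi/3): K = -576/70225.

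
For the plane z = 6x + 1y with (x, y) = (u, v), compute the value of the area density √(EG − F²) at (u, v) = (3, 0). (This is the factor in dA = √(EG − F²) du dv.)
√(EG − F²)|_{(3, 0)} = sqrt(38)

E = 37, F = 6, G = 2, so EG − F² = 38. Taking the positive square root: √(EG − F²) = sqrt(38). At (u, v) = (3, 0): sqrt(38).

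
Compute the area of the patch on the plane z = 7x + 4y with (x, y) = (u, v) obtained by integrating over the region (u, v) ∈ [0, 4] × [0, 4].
Area = 16*sqrt(66)

Area = ∫∫ √(EG − F²) du dv with √(EG − F²) = sqrt(66). Integrating over [0, 4] × [0, 4] gives 16*sqrt(66).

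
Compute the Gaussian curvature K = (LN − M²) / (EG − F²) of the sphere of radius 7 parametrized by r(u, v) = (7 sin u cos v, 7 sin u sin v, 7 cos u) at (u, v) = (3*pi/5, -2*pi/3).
K = 1/49

Coefficients of the first fundamental form: E = 49, F = 0, G = 49*sin(u)^2.
Coefficients of the second fundamental form: L = -7*sin(u)/Abs(sin(u)), M = 0, N = -7*sin(u)^3/Abs(sin(u)).
Assemble K = (LN − M²)/(EG − F²) = 1/49. At (u, v) = (3*pi/5, -2*pi/3): K = 1/49.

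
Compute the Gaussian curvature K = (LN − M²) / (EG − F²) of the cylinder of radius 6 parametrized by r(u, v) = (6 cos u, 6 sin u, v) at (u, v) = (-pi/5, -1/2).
K = 0

Coefficients of the first fundamental form: E = 36, F = 0, G = 1.
Coefficients of the second fundamental form: L = -6, M = 0, N = 0.
Assemble K = (LN − M²)/(EG − F²) = 0. At (u, v) = (-pi/5, -1/2): K = 0.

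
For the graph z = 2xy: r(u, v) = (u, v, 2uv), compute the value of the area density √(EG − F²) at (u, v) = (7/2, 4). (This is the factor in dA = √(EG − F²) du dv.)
√(EG − F²)|_{(7/2, 4)} = sqrt(114)

E = 4*v^2 + 1, F = 4*u*v, G = 4*u^2 + 1, so EG − F² = 4*u^2 + 4*v^2 + 1. Taking the positive square root: √(EG − F²) = sqrt(4*u^2 + 4*v^2 + 1). At (u, v) = (7/2, 4): sqrt(114).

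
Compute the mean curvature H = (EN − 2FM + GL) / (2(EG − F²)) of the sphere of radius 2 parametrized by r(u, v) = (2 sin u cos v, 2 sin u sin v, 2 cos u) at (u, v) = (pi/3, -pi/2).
H = -1/2

With E = 4, F = 0, G = 4*sin(u)^2, L = -2*sin(u)/Abs(sin(u)), M = 0, N = -2*sin(u)^3/Abs(sin(u)), assemble
  H = (EN − 2FM + GL) / (2(EG − F²)) = -sin(u)/(2*Abs(sin(u))).
At (u, v) = (pi/3, -pi/2): H = -1/2.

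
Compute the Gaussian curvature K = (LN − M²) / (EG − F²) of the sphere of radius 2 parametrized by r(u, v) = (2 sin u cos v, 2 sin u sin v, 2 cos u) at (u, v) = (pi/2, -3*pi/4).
K = 1/4

Coefficients of the first fundamental form: E = 4, F = 0, G = 4*sin(u)^2.
Coefficients of the second fundamental form: L = -2*sin(u)/Abs(sin(u)), M = 0, N = -2*sin(u)^3/Abs(sin(u)).
Assemble K = (LN − M²)/(EG − F²) = 1/4. At (u, v) = (pi/2, -3*pi/4): K = 1/4.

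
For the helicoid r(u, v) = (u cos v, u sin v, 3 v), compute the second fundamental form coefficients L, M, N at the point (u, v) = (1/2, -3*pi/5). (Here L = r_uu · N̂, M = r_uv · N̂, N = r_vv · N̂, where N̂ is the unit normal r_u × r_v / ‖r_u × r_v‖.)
L = 0;  M = -6*sqrt(37)/37;  N = 0

Compute the unit normal N̂(u, v) = (3*sin(v)/sqrt(u^2 + 9), -3*cos(v)/sqrt(u^2 + 9), u/sqrt(u^2 + 9)), and the second partials r_uu, r_uv, r_vv. Take dot products:
  L(u, v) = r_uu · N̂ = 0,
  M(u, v) = r_uv · N̂ = -3/sqrt(u^2 + 9),
  N(u, v) = r_vv · N̂ = 0.
Evaluating at (u, v) = (1/2, -3*pi/5):
  L = 0, M = -6*sqrt(37)/37, N = 0.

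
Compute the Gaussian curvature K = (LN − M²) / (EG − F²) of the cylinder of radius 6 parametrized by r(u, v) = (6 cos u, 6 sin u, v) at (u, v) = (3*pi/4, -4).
K = 0

Coefficients of the first fundamental form: E = 36, F = 0, G = 1.
Coefficients of the second fundamental form: L = -6, M = 0, N = 0.
Assemble K = (LN − M²)/(EG − F²) = 0. At (u, v) = (3*pi/4, -4): K = 0.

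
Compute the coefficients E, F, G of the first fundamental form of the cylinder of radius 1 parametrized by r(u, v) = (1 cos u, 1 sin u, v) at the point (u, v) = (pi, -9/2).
E = 1;  F = 0;  G = 1

Partials: r_u = (-sin(u), cos(u), 0), r_v = (0, 0, 1). As functions of (u, v):
  E = r_u · r_u = 1,
  F = r_u · r_v = 0,
  G = r_v · r_v = 1.
Evaluating at (u, v) = (pi, -9/2): E = 1, F = 0, G = 1.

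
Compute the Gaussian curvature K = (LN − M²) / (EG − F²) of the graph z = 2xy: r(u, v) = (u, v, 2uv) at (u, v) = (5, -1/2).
K = -1/2601

Coefficients of the first fundamental form: E = 4*v^2 + 1, F = 4*u*v, G = 4*u^2 + 1.
Coefficients of the second fundamental form: L = 0, M = 2/sqrt(4*u^2 + 4*v^2 + 1), N = 0.
Assemble K = (LN − M²)/(EG − F²) = -4/(16*u^4 + 32*u^2*v^2 + 8*u^2 + 16*v^4 + 8*v^2 + 1). At (u, v) = (5, -1/2): K = -1/2601.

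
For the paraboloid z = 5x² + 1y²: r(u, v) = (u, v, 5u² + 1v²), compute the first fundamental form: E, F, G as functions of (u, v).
E = 100*u^2 + 1;  F = 20*u*v;  G = 4*v^2 + 1

Compute partials: r_u = (1, 0, 10*u), r_v = (0, 1, 2*v). Then
  E = r_u · r_u = 100*u^2 + 1,
  F = r_u · r_v = 20*u*v,
  G = r_v · r_v = 4*v^2 + 1.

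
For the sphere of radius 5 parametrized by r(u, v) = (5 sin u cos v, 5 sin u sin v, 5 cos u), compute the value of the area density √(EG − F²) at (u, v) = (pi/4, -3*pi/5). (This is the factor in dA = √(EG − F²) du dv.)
√(EG − F²)|_{(pi/4, -3*pi/5)} = 25*sqrt(2)/2

E = 25, F = 0, G = 25*sin(u)^2, so EG − F² = 625*sin(u)^2. Taking the positive square root: √(EG − F²) = 25*Abs(sin(u)). At (u, v) = (pi/4, -3*pi/5): 25*sqrt(2)/2.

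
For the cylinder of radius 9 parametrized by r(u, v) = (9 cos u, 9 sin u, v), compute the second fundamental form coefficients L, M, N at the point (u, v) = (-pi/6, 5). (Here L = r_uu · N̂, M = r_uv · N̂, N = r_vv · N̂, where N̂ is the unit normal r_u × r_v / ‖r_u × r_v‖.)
L = -9;  M = 0;  N = 0

Compute the unit normal N̂(u, v) = (cos(u), sin(u), 0), and the second partials r_uu, r_uv, r_vv. Take dot products:
  L(u, v) = r_uu · N̂ = -9,
  M(u, v) = r_uv · N̂ = 0,
  N(u, v) = r_vv · N̂ = 0.
Evaluating at (u, v) = (-pi/6, 5):
  L = -9, M = 0, N = 0.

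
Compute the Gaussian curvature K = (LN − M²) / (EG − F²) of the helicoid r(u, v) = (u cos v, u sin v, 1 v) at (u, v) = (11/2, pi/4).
K = -16/15625

Coefficients of the first fundamental form: E = 1, F = 0, G = u^2 + 1.
Coefficients of the second fundamental form: L = 0, M = -1/sqrt(u^2 + 1), N = 0.
Assemble K = (LN − M²)/(EG − F²) = -1/(u^2 + 1)^2. At (u, v) = (11/2, pi/4): K = -16/15625.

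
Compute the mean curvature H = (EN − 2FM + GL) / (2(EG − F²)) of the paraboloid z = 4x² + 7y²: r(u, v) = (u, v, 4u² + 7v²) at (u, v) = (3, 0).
H = 4043*sqrt(577)/332929

With E = 64*u^2 + 1, F = 112*u*v, G = 196*v^2 + 1, L = 8/sqrt(64*u^2 + 196*v^2 + 1), M = 0, N = 14/sqrt(64*u^2 + 196*v^2 + 1), assemble
  H = (EN − 2FM + GL) / (2(EG − F²)) = (448*u^2 + 784*v^2 + 11)/(64*u^2 + 196*v^2 + 1)^(3/2).
At (u, v) = (3, 0): H = 4043*sqrt(577)/332929.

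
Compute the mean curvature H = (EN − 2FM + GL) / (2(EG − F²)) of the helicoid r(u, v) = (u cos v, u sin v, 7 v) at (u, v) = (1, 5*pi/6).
H = 0

With E = 1, F = 0, G = u^2 + 49, L = 0, M = -7/sqrt(u^2 + 49), N = 0, assemble
  H = (EN − 2FM + GL) / (2(EG − F²)) = 0.
At (u, v) = (1, 5*pi/6): H = 0.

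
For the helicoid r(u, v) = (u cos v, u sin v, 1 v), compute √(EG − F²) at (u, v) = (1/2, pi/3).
√(EG − F²)|_{(1/2, pi/3)} = sqrt(5)/2

E = 1, F = 0, G = u^2 + 1; EG − F² = u^2 + 1; √(EG − F²) = sqrt(u^2 + 1). At the given point: sqrt(5)/2.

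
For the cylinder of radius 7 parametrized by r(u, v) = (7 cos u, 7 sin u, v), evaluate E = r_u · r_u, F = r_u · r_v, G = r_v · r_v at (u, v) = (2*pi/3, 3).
E = 49;  F = 0;  G = 1

Partials: r_u = (-7*sin(u), 7*cos(u), 0), r_v = (0, 0, 1). As functions of (u, v):
  E = r_u · r_u = 49,
  F = r_u · r_v = 0,
  G = r_v · r_v = 1.
Evaluating at (u, v) = (2*pi/3, 3): E = 49, F = 0, G = 1.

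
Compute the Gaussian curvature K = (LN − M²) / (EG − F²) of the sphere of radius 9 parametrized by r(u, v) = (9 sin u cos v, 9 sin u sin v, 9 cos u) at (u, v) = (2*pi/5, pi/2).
K = 1/81

Coefficients of the first fundamental form: E = 81, F = 0, G = 81*sin(u)^2.
Coefficients of the second fundamental form: L = -9*sin(u)/Abs(sin(u)), M = 0, N = -9*sin(u)^3/Abs(sin(u)).
Assemble K = (LN − M²)/(EG − F²) = 1/81. At (u, v) = (2*pi/5, pi/2): K = 1/81.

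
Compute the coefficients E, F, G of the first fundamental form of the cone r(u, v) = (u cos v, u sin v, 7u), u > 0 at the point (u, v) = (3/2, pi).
E = 50;  F = 0;  G = 9/4

Partials: r_u = (cos(v), sin(v), 7), r_v = (-u*sin(v), u*cos(v), 0). As functions of (u, v):
  E = r_u · r_u = 50,
  F = r_u · r_v = 0,
  G = r_v · r_v = u^2.
Evaluating at (u, v) = (3/2, pi): E = 50, F = 0, G = 9/4.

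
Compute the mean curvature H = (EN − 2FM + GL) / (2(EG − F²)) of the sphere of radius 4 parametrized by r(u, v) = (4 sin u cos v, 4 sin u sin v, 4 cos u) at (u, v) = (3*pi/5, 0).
H = -1/4

With E = 16, F = 0, G = 16*sin(u)^2, L = -4*sin(u)/Abs(sin(u)), M = 0, N = -4*sin(u)^3/Abs(sin(u)), assemble
  H = (EN − 2FM + GL) / (2(EG − F²)) = -sin(u)/(4*Abs(sin(u))).
At (u, v) = (3*pi/5, 0): H = -1/4.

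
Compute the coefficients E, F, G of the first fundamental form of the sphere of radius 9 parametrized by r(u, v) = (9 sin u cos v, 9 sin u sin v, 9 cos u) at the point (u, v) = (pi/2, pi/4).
E = 81;  F = 0;  G = 81

Partials: r_u = (9*cos(u)*cos(v), 9*sin(v)*cos(u), -9*sin(u)), r_v = (-9*sin(u)*sin(v), 9*sin(u)*cos(v), 0). As functions of (u, v):
  E = r_u · r_u = 81,
  F = r_u · r_v = 0,
  G = r_v · r_v = 81*sin(u)^2.
Evaluating at (u, v) = (pi/2, pi/4): E = 81, F = 0, G = 81.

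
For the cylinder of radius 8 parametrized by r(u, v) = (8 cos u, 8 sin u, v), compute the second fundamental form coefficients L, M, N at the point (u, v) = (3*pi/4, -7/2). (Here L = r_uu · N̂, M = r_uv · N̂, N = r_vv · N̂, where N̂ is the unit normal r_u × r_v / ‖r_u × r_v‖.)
L = -8;  M = 0;  N = 0

Compute the unit normal N̂(u, v) = (cos(u), sin(u), 0), and the second partials r_uu, r_uv, r_vv. Take dot products:
  L(u, v) = r_uu · N̂ = -8,
  M(u, v) = r_uv · N̂ = 0,
  N(u, v) = r_vv · N̂ = 0.
Evaluating at (u, v) = (3*pi/4, -7/2):
  L = -8, M = 0, N = 0.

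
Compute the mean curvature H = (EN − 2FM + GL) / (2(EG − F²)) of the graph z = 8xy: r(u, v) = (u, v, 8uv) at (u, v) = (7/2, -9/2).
H = 8064*sqrt(2081)/4330561

With E = 64*v^2 + 1, F = 64*u*v, G = 64*u^2 + 1, L = 0, M = 8/sqrt(64*u^2 + 64*v^2 + 1), N = 0, assemble
  H = (EN − 2FM + GL) / (2(EG − F²)) = -512*u*v/(64*u^2 + 64*v^2 + 1)^(3/2).
At (u, v) = (7/2, -9/2): H = 8064*sqrt(2081)/4330561.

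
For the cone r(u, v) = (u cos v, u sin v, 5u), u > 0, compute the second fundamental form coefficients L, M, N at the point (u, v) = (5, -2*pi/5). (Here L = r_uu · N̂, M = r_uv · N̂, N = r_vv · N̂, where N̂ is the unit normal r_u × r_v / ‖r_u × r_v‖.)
L = 0;  M = 0;  N = 25*sqrt(26)/26

Compute the unit normal N̂(u, v) = (-5*sqrt(26)*u*cos(v)/(26*Abs(u)), -5*sqrt(26)*u*sin(v)/(26*Abs(u)), sqrt(26)*u/(26*Abs(u))), and the second partials r_uu, r_uv, r_vv. Take dot products:
  L(u, v) = r_uu · N̂ = 0,
  M(u, v) = r_uv · N̂ = 0,
  N(u, v) = r_vv · N̂ = 5*sqrt(26)*u^2/(26*Abs(u)).
Evaluating at (u, v) = (5, -2*pi/5):
  L = 0, M = 0, N = 25*sqrt(26)/26.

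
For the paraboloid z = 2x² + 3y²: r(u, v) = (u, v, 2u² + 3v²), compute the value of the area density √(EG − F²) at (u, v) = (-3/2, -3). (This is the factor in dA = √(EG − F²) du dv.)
√(EG − F²)|_{(-3/2, -3)} = 19

E = 16*u^2 + 1, F = 24*u*v, G = 36*v^2 + 1, so EG − F² = 16*u^2 + 36*v^2 + 1. Taking the positive square root: √(EG − F²) = sqrt(16*u^2 + 36*v^2 + 1). At (u, v) = (-3/2, -3): 19.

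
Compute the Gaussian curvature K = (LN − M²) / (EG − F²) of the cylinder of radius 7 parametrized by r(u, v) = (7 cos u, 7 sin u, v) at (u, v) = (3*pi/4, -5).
K = 0

Coefficients of the first fundamental form: E = 49, F = 0, G = 1.
Coefficients of the second fundamental form: L = -7, M = 0, N = 0.
Assemble K = (LN − M²)/(EG − F²) = 0. At (u, v) = (3*pi/4, -5): K = 0.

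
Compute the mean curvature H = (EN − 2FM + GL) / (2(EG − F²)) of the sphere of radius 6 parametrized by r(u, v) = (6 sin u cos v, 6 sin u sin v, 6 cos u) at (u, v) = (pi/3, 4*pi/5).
H = -1/6

With E = 36, F = 0, G = 36*sin(u)^2, L = -6*sin(u)/Abs(sin(u)), M = 0, N = -6*sin(u)^3/Abs(sin(u)), assemble
  H = (EN − 2FM + GL) / (2(EG − F²)) = -sin(u)/(6*Abs(sin(u))).
At (u, v) = (pi/3, 4*pi/5): H = -1/6.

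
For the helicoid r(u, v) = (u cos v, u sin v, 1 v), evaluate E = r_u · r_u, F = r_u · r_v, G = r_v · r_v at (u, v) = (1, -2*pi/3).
E = 1;  F = 0;  G = 2

Partials: r_u = (cos(v), sin(v), 0), r_v = (-u*sin(v), u*cos(v), 1). As functions of (u, v):
  E = r_u · r_u = 1,
  F = r_u · r_v = 0,
  G = r_v · r_v = u^2 + 1.
Evaluating at (u, v) = (1, -2*pi/3): E = 1, F = 0, G = 2.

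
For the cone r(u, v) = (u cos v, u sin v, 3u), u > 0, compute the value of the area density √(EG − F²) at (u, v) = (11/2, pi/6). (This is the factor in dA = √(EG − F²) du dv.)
√(EG − F²)|_{(11/2, pi/6)} = 11*sqrt(10)/2

E = 10, F = 0, G = u^2, so EG − F² = 10*u^2. Taking the positive square root: √(EG − F²) = sqrt(10)*Abs(u). At (u, v) = (11/2, pi/6): 11*sqrt(10)/2.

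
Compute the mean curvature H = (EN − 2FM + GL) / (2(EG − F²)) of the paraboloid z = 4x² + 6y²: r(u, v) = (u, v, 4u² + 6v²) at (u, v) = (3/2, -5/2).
H = 4474*sqrt(1045)/1092025

With E = 64*u^2 + 1, F = 96*u*v, G = 144*v^2 + 1, L = 8/sqrt(64*u^2 + 144*v^2 + 1), M = 0, N = 12/sqrt(64*u^2 + 144*v^2 + 1), assemble
  H = (EN − 2FM + GL) / (2(EG − F²)) = 2*(192*u^2 + 288*v^2 + 5)/(64*u^2 + 144*v^2 + 1)^(3/2).
At (u, v) = (3/2, -5/2): H = 4474*sqrt(1045)/1092025.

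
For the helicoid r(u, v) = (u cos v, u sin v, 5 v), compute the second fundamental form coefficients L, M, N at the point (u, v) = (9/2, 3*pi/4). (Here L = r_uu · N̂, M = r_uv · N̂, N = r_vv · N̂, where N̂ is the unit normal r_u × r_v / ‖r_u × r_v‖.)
L = 0;  M = -10*sqrt(181)/181;  N = 0

Compute the unit normal N̂(u, v) = (5*sin(v)/sqrt(u^2 + 25), -5*cos(v)/sqrt(u^2 + 25), u/sqrt(u^2 + 25)), and the second partials r_uu, r_uv, r_vv. Take dot products:
  L(u, v) = r_uu · N̂ = 0,
  M(u, v) = r_uv · N̂ = -5/sqrt(u^2 + 25),
  N(u, v) = r_vv · N̂ = 0.
Evaluating at (u, v) = (9/2, 3*pi/4):
  L = 0, M = -10*sqrt(181)/181, N = 0.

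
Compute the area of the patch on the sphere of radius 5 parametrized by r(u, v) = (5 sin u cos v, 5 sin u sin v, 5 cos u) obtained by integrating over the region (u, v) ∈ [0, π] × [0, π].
Area = 50*pi

Area = ∫∫ √(EG − F²) du dv with √(EG − F²) = 25*Abs(sin(u)). Integrating over [0, π] × [0, π] gives 50*pi.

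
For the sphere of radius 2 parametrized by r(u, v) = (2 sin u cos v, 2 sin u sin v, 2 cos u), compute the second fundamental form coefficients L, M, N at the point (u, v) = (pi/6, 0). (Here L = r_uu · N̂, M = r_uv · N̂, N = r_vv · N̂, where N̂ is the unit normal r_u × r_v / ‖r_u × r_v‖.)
L = -2;  M = 0;  N = -1/2

Compute the unit normal N̂(u, v) = (sin(u)^2*cos(v)/Abs(sin(u)), sin(u)^2*sin(v)/Abs(sin(u)), sin(2*u)/(2*Abs(sin(u)))), and the second partials r_uu, r_uv, r_vv. Take dot products:
  L(u, v) = r_uu · N̂ = -2*sin(u)/Abs(sin(u)),
  M(u, v) = r_uv · N̂ = 0,
  N(u, v) = r_vv · N̂ = -2*sin(u)^3/Abs(sin(u)).
Evaluating at (u, v) = (pi/6, 0):
  L = -2, M = 0, N = -1/2.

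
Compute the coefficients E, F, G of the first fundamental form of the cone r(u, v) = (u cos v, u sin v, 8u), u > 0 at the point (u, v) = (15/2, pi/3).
E = 65;  F = 0;  G = 225/4

Partials: r_u = (cos(v), sin(v), 8), r_v = (-u*sin(v), u*cos(v), 0). As functions of (u, v):
  E = r_u · r_u = 65,
  F = r_u · r_v = 0,
  G = r_v · r_v = u^2.
Evaluating at (u, v) = (15/2, pi/3): E = 65, F = 0, G = 225/4.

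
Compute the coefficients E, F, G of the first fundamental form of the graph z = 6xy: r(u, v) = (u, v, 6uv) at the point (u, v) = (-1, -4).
E = 577;  F = 144;  G = 37

Partials: r_u = (1, 0, 6*v), r_v = (0, 1, 6*u). As functions of (u, v):
  E = r_u · r_u = 36*v^2 + 1,
  F = r_u · r_v = 36*u*v,
  G = r_v · r_v = 36*u^2 + 1.
Evaluating at (u, v) = (-1, -4): E = 577, F = 144, G = 37.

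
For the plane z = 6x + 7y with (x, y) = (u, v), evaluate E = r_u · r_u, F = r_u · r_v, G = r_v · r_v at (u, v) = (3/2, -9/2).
E = 37;  F = 42;  G = 50

Partials: r_u = (1, 0, 6), r_v = (0, 1, 7). As functions of (u, v):
  E = r_u · r_u = 37,
  F = r_u · r_v = 42,
  G = r_v · r_v = 50.
Evaluating at (u, v) = (3/2, -9/2): E = 37, F = 42, G = 50.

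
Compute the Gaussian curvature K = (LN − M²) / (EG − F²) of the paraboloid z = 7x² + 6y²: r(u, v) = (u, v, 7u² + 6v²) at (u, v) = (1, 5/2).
K = 168/1203409

Coefficients of the first fundamental form: E = 196*u^2 + 1, F = 168*u*v, G = 144*v^2 + 1.
Coefficients of the second fundamental form: L = 14/sqrt(196*u^2 + 144*v^2 + 1), M = 0, N = 12/sqrt(196*u^2 + 144*v^2 + 1).
Assemble K = (LN − M²)/(EG − F²) = 168/(38416*u^4 + 56448*u^2*v^2 + 392*u^2 + 20736*v^4 + 288*v^2 + 1). At (u, v) = (1, 5/2): K = 168/1203409.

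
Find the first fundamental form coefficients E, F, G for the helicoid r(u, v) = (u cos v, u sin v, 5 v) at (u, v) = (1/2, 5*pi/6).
E = 1;  F = 0;  G = 101/4

Partials: r_u = (cos(v), sin(v), 0), r_v = (-u*sin(v), u*cos(v), 5). As functions of (u, v):
  E = r_u · r_u = 1,
  F = r_u · r_v = 0,
  G = r_v · r_v = u^2 + 25.
Evaluating at (u, v) = (1/2, 5*pi/6): E = 1, F = 0, G = 101/4.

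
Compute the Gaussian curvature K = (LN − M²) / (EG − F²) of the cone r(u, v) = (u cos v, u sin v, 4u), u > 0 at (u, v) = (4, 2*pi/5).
K = 0

Coefficients of the first fundamental form: E = 17, F = 0, G = u^2.
Coefficients of the second fundamental form: L = 0, M = 0, N = 4*sqrt(17)*u^2/(17*Abs(u)).
Assemble K = (LN − M²)/(EG − F²) = 0. At (u, v) = (4, 2*pi/5): K = 0.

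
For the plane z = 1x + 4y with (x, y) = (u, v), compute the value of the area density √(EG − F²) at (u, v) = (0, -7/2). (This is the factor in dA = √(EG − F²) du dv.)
√(EG − F²)|_{(0, -7/2)} = 3*sqrt(2)

E = 2, F = 4, G = 17, so EG − F² = 18. Taking the positive square root: √(EG − F²) = 3*sqrt(2). At (u, v) = (0, -7/2): 3*sqrt(2).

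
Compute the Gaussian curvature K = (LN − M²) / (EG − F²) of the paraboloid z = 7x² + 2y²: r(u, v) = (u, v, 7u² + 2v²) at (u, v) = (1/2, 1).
K = 14/1089

Coefficients of the first fundamental form: E = 196*u^2 + 1, F = 56*u*v, G = 16*v^2 + 1.
Coefficients of the second fundamental form: L = 14/sqrt(196*u^2 + 16*v^2 + 1), M = 0, N = 4/sqrt(196*u^2 + 16*v^2 + 1).
Assemble K = (LN − M²)/(EG − F²) = 56/(38416*u^4 + 6272*u^2*v^2 + 392*u^2 + 256*v^4 + 32*v^2 + 1). At (u, v) = (1/2, 1): K = 14/1089.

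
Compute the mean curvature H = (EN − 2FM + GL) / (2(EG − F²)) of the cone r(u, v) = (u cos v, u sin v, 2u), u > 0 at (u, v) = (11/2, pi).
H = 2*sqrt(5)/55

With E = 5, F = 0, G = u^2, L = 0, M = 0, N = 2*sqrt(5)*u^2/(5*Abs(u)), assemble
  H = (EN − 2FM + GL) / (2(EG − F²)) = sqrt(5)/(5*Abs(u)).
At (u, v) = (11/2, pi): H = 2*sqrt(5)/55.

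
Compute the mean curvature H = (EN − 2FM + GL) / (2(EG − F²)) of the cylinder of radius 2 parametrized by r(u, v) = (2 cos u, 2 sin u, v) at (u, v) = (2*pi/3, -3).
H = -1/4

With E = 4, F = 0, G = 1, L = -2, M = 0, N = 0, assemble
  H = (EN − 2FM + GL) / (2(EG − F²)) = -1/4.
At (u, v) = (2*pi/3, -3): H = -1/4.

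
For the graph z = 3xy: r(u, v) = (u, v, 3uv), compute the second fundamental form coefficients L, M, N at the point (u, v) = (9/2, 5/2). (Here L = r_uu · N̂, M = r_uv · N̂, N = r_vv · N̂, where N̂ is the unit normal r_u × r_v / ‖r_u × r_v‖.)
L = 0;  M = 3*sqrt(958)/479;  N = 0

Compute the unit normal N̂(u, v) = (-3*v/sqrt(9*u^2 + 9*v^2 + 1), -3*u/sqrt(9*u^2 + 9*v^2 + 1), 1/sqrt(9*u^2 + 9*v^2 + 1)), and the second partials r_uu, r_uv, r_vv. Take dot products:
  L(u, v) = r_uu · N̂ = 0,
  M(u, v) = r_uv · N̂ = 3/sqrt(9*u^2 + 9*v^2 + 1),
  N(u, v) = r_vv · N̂ = 0.
Evaluating at (u, v) = (9/2, 5/2):
  L = 0, M = 3*sqrt(958)/479, N = 0.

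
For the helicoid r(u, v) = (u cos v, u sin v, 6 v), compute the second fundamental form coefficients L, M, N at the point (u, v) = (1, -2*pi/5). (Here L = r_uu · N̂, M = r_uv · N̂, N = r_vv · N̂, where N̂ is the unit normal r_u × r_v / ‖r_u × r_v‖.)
L = 0;  M = -6*sqrt(37)/37;  N = 0

Compute the unit normal N̂(u, v) = (6*sin(v)/sqrt(u^2 + 36), -6*cos(v)/sqrt(u^2 + 36), u/sqrt(u^2 + 36)), and the second partials r_uu, r_uv, r_vv. Take dot products:
  L(u, v) = r_uu · N̂ = 0,
  M(u, v) = r_uv · N̂ = -6/sqrt(u^2 + 36),
  N(u, v) = r_vv · N̂ = 0.
Evaluating at (u, v) = (1, -2*pi/5):
  L = 0, M = -6*sqrt(37)/37, N = 0.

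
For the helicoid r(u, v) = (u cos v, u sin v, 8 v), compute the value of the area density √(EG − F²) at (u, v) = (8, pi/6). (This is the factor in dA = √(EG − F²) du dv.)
√(EG − F²)|_{(8, pi/6)} = 8*sqrt(2)

E = 1, F = 0, G = u^2 + 64, so EG − F² = u^2 + 64. Taking the positive square root: √(EG − F²) = sqrt(u^2 + 64). At (u, v) = (8, pi/6): 8*sqrt(2).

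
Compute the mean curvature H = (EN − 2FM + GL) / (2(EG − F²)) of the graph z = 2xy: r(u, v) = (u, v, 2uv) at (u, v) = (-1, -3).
H = -24*sqrt(41)/1681

With E = 4*v^2 + 1, F = 4*u*v, G = 4*u^2 + 1, L = 0, M = 2/sqrt(4*u^2 + 4*v^2 + 1), N = 0, assemble
  H = (EN − 2FM + GL) / (2(EG − F²)) = -8*u*v/(4*u^2 + 4*v^2 + 1)^(3/2).
At (u, v) = (-1, -3): H = -24*sqrt(41)/1681.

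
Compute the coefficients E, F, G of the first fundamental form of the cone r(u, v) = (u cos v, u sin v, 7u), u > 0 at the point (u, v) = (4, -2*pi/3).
E = 50;  F = 0;  G = 16

Partials: r_u = (cos(v), sin(v), 7), r_v = (-u*sin(v), u*cos(v), 0). As functions of (u, v):
  E = r_u · r_u = 50,
  F = r_u · r_v = 0,
  G = r_v · r_v = u^2.
Evaluating at (u, v) = (4, -2*pi/3): E = 50, F = 0, G = 16.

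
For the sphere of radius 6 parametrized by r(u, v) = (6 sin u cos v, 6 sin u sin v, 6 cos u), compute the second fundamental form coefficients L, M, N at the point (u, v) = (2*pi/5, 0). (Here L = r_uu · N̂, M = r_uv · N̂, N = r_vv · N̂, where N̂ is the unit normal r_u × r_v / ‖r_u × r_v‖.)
L = -6;  M = 0;  N = -15/4 - 3*sqrt(5)/4

Compute the unit normal N̂(u, v) = (sin(u)^2*cos(v)/Abs(sin(u)), sin(u)^2*sin(v)/Abs(sin(u)), sin(2*u)/(2*Abs(sin(u)))), and the second partials r_uu, r_uv, r_vv. Take dot products:
  L(u, v) = r_uu · N̂ = -6*sin(u)/Abs(sin(u)),
  M(u, v) = r_uv · N̂ = 0,
  N(u, v) = r_vv · N̂ = -6*sin(u)^3/Abs(sin(u)).
Evaluating at (u, v) = (2*pi/5, 0):
  L = -6, M = 0, N = -15/4 - 3*sqrt(5)/4.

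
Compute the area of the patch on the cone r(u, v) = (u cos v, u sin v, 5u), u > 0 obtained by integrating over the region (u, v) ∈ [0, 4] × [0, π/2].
Area = 4*sqrt(26)*pi

Area = ∫∫ √(EG − F²) du dv with √(EG − F²) = sqrt(26)*Abs(u). Integrating over [0, 4] × [0, π/2] gives 4*sqrt(26)*pi.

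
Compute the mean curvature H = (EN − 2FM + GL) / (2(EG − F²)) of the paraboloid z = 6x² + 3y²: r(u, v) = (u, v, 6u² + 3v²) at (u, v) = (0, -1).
H = 225*sqrt(37)/1369

With E = 144*u^2 + 1, F = 72*u*v, G = 36*v^2 + 1, L = 12/sqrt(144*u^2 + 36*v^2 + 1), M = 0, N = 6/sqrt(144*u^2 + 36*v^2 + 1), assemble
  H = (EN − 2FM + GL) / (2(EG − F²)) = 9*(48*u^2 + 24*v^2 + 1)/(144*u^2 + 36*v^2 + 1)^(3/2).
At (u, v) = (0, -1): H = 225*sqrt(37)/1369.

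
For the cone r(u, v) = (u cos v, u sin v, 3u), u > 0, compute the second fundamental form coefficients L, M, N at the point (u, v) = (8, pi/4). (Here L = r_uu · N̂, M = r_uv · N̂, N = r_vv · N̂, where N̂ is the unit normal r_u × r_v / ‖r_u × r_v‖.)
L = 0;  M = 0;  N = 12*sqrt(10)/5

Compute the unit normal N̂(u, v) = (-3*sqrt(10)*u*cos(v)/(10*Abs(u)), -3*sqrt(10)*u*sin(v)/(10*Abs(u)), sqrt(10)*u/(10*Abs(u))), and the second partials r_uu, r_uv, r_vv. Take dot products:
  L(u, v) = r_uu · N̂ = 0,
  M(u, v) = r_uv · N̂ = 0,
  N(u, v) = r_vv · N̂ = 3*sqrt(10)*u^2/(10*Abs(u)).
Evaluating at (u, v) = (8, pi/4):
  L = 0, M = 0, N = 12*sqrt(10)/5.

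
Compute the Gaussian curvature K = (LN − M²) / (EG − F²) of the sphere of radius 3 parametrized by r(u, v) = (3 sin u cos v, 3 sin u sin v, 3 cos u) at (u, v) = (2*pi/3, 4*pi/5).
K = 1/9

Coefficients of the first fundamental form: E = 9, F = 0, G = 9*sin(u)^2.
Coefficients of the second fundamental form: L = -3*sin(u)/Abs(sin(u)), M = 0, N = -3*sin(u)^3/Abs(sin(u)).
Assemble K = (LN − M²)/(EG − F²) = 1/9. At (u, v) = (2*pi/3, 4*pi/5): K = 1/9.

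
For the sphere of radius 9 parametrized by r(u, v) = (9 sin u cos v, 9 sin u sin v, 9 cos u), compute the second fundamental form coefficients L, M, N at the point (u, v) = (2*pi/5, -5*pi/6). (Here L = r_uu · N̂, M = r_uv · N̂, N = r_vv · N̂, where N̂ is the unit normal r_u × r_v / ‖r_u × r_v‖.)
L = -9;  M = 0;  N = -45/8 - 9*sqrt(5)/8

Compute the unit normal N̂(u, v) = (sin(u)^2*cos(v)/Abs(sin(u)), sin(u)^2*sin(v)/Abs(sin(u)), sin(2*u)/(2*Abs(sin(u)))), and the second partials r_uu, r_uv, r_vv. Take dot products:
  L(u, v) = r_uu · N̂ = -9*sin(u)/Abs(sin(u)),
  M(u, v) = r_uv · N̂ = 0,
  N(u, v) = r_vv · N̂ = -9*sin(u)^3/Abs(sin(u)).
Evaluating at (u, v) = (2*pi/5, -5*pi/6):
  L = -9, M = 0, N = -45/8 - 9*sqrt(5)/8.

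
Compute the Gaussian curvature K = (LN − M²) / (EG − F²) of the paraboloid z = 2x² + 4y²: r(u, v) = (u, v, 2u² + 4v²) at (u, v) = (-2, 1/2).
K = 32/6561

Coefficients of the first fundamental form: E = 16*u^2 + 1, F = 32*u*v, G = 64*v^2 + 1.
Coefficients of the second fundamental form: L = 4/sqrt(16*u^2 + 64*v^2 + 1), M = 0, N = 8/sqrt(16*u^2 + 64*v^2 + 1).
Assemble K = (LN − M²)/(EG − F²) = 32/(256*u^4 + 2048*u^2*v^2 + 32*u^2 + 4096*v^4 + 128*v^2 + 1). At (u, v) = (-2, 1/2): K = 32/6561.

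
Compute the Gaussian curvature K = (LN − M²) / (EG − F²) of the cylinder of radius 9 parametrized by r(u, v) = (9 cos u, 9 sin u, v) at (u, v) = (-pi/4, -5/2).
K = 0

Coefficients of the first fundamental form: E = 81, F = 0, G = 1.
Coefficients of the second fundamental form: L = -9, M = 0, N = 0.
Assemble K = (LN − M²)/(EG − F²) = 0. At (u, v) = (-pi/4, -5/2): K = 0.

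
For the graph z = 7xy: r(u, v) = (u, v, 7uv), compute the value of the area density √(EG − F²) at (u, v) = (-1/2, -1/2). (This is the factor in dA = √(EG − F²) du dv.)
√(EG − F²)|_{(-1/2, -1/2)} = sqrt(102)/2

E = 49*v^2 + 1, F = 49*u*v, G = 49*u^2 + 1, so EG − F² = 49*u^2 + 49*v^2 + 1. Taking the positive square root: √(EG − F²) = sqrt(49*u^2 + 49*v^2 + 1). At (u, v) = (-1/2, -1/2): sqrt(102)/2.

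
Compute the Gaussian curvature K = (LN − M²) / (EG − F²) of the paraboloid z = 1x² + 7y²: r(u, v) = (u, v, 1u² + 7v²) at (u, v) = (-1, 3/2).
K = 7/49729

Coefficients of the first fundamental form: E = 4*u^2 + 1, F = 28*u*v, G = 196*v^2 + 1.
Coefficients of the second fundamental form: L = 2/sqrt(4*u^2 + 196*v^2 + 1), M = 0, N = 14/sqrt(4*u^2 + 196*v^2 + 1).
Assemble K = (LN − M²)/(EG − F²) = 28/(16*u^4 + 1568*u^2*v^2 + 8*u^2 + 38416*v^4 + 392*v^2 + 1). At (u, v) = (-1, 3/2): K = 7/49729.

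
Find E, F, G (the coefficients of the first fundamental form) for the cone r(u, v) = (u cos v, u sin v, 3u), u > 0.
E = 10;  F = 0;  G = u^2

Compute partials: r_u = (cos(v), sin(v), 3), r_v = (-u*sin(v), u*cos(v), 0). Then
  E = r_u · r_u = 10,
  F = r_u · r_v = 0,
  G = r_v · r_v = u^2.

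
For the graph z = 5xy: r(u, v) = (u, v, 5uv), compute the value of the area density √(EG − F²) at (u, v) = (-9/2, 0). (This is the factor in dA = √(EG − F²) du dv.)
√(EG − F²)|_{(-9/2, 0)} = sqrt(2029)/2

E = 25*v^2 + 1, F = 25*u*v, G = 25*u^2 + 1, so EG − F² = 25*u^2 + 25*v^2 + 1. Taking the positive square root: √(EG − F²) = sqrt(25*u^2 + 25*v^2 + 1). At (u, v) = (-9/2, 0): sqrt(2029)/2.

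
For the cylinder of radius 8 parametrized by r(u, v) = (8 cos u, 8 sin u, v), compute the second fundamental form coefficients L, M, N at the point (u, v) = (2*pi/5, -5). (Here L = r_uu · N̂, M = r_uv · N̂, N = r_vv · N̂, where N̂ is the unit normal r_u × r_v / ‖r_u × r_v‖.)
L = -8;  M = 0;  N = 0

Compute the unit normal N̂(u, v) = (cos(u), sin(u), 0), and the second partials r_uu, r_uv, r_vv. Take dot products:
  L(u, v) = r_uu · N̂ = -8,
  M(u, v) = r_uv · N̂ = 0,
  N(u, v) = r_vv · N̂ = 0.
Evaluating at (u, v) = (2*pi/5, -5):
  L = -8, M = 0, N = 0.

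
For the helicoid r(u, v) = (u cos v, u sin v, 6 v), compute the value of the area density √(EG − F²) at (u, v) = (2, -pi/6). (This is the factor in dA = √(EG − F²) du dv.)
√(EG − F²)|_{(2, -pi/6)} = 2*sqrt(10)

E = 1, F = 0, G = u^2 + 36, so EG − F² = u^2 + 36. Taking the positive square root: √(EG − F²) = sqrt(u^2 + 36). At (u, v) = (2, -pi/6): 2*sqrt(10).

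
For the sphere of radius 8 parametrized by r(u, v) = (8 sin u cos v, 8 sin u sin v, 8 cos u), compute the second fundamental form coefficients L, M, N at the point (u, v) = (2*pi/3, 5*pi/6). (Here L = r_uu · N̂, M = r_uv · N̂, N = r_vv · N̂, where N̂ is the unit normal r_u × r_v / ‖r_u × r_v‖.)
L = -8;  M = 0;  N = -6

Compute the unit normal N̂(u, v) = (sin(u)^2*cos(v)/Abs(sin(u)), sin(u)^2*sin(v)/Abs(sin(u)), sin(2*u)/(2*Abs(sin(u)))), and the second partials r_uu, r_uv, r_vv. Take dot products:
  L(u, v) = r_uu · N̂ = -8*sin(u)/Abs(sin(u)),
  M(u, v) = r_uv · N̂ = 0,
  N(u, v) = r_vv · N̂ = -8*sin(u)^3/Abs(sin(u)).
Evaluating at (u, v) = (2*pi/3, 5*pi/6):
  L = -8, M = 0, N = -6.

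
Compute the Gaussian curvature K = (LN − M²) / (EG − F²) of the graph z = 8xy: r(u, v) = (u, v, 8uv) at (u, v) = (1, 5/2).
K = -64/216225

Coefficients of the first fundamental form: E = 64*v^2 + 1, F = 64*u*v, G = 64*u^2 + 1.
Coefficients of the second fundamental form: L = 0, M = 8/sqrt(64*u^2 + 64*v^2 + 1), N = 0.
Assemble K = (LN − M²)/(EG − F²) = -64/(4096*u^4 + 8192*u^2*v^2 + 128*u^2 + 4096*v^4 + 128*v^2 + 1). At (u, v) = (1, 5/2): K = -64/216225.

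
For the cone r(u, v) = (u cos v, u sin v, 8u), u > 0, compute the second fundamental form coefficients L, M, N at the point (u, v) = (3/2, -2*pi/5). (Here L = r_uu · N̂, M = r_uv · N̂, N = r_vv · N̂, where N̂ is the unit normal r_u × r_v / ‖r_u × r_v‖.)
L = 0;  M = 0;  N = 12*sqrt(65)/65

Compute the unit normal N̂(u, v) = (-8*sqrt(65)*u*cos(v)/(65*Abs(u)), -8*sqrt(65)*u*sin(v)/(65*Abs(u)), sqrt(65)*u/(65*Abs(u))), and the second partials r_uu, r_uv, r_vv. Take dot products:
  L(u, v) = r_uu · N̂ = 0,
  M(u, v) = r_uv · N̂ = 0,
  N(u, v) = r_vv · N̂ = 8*sqrt(65)*u^2/(65*Abs(u)).
Evaluating at (u, v) = (3/2, -2*pi/5):
  L = 0, M = 0, N = 12*sqrt(65)/65.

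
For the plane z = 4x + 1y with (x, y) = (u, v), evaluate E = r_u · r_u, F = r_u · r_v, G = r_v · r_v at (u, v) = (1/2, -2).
E = 17;  F = 4;  G = 2

Partials: r_u = (1, 0, 4), r_v = (0, 1, 1). As functions of (u, v):
  E = r_u · r_u = 17,
  F = r_u · r_v = 4,
  G = r_v · r_v = 2.
Evaluating at (u, v) = (1/2, -2): E = 17, F = 4, G = 2.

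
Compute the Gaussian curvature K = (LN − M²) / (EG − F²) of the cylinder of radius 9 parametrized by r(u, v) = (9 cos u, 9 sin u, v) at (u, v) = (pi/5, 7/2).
K = 0

Coefficients of the first fundamental form: E = 81, F = 0, G = 1.
Coefficients of the second fundamental form: L = -9, M = 0, N = 0.
Assemble K = (LN − M²)/(EG − F²) = 0. At (u, v) = (pi/5, 7/2): K = 0.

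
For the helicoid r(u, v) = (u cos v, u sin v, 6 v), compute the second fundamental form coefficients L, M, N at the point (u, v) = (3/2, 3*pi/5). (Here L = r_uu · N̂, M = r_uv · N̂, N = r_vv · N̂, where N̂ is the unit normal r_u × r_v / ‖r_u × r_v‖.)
L = 0;  M = -4*sqrt(17)/17;  N = 0

Compute the unit normal N̂(u, v) = (6*sin(v)/sqrt(u^2 + 36), -6*cos(v)/sqrt(u^2 + 36), u/sqrt(u^2 + 36)), and the second partials r_uu, r_uv, r_vv. Take dot products:
  L(u, v) = r_uu · N̂ = 0,
  M(u, v) = r_uv · N̂ = -6/sqrt(u^2 + 36),
  N(u, v) = r_vv · N̂ = 0.
Evaluating at (u, v) = (3/2, 3*pi/5):
  L = 0, M = -4*sqrt(17)/17, N = 0.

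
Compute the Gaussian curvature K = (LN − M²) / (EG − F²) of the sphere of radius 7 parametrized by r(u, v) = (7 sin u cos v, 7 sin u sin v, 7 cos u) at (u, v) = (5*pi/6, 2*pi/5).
K = 1/49

Coefficients of the first fundamental form: E = 49, F = 0, G = 49*sin(u)^2.
Coefficients of the second fundamental form: L = -7*sin(u)/Abs(sin(u)), M = 0, N = -7*sin(u)^3/Abs(sin(u)).
Assemble K = (LN − M²)/(EG − F²) = 1/49. At (u, v) = (5*pi/6, 2*pi/5): K = 1/49.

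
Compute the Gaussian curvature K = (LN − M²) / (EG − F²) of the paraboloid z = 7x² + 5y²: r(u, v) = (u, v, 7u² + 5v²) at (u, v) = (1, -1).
K = 140/88209

Coefficients of the first fundamental form: E = 196*u^2 + 1, F = 140*u*v, G = 100*v^2 + 1.
Coefficients of the second fundamental form: L = 14/sqrt(196*u^2 + 100*v^2 + 1), M = 0, N = 10/sqrt(196*u^2 + 100*v^2 + 1).
Assemble K = (LN − M²)/(EG − F²) = 140/(38416*u^4 + 39200*u^2*v^2 + 392*u^2 + 10000*v^4 + 200*v^2 + 1). At (u, v) = (1, -1): K = 140/88209.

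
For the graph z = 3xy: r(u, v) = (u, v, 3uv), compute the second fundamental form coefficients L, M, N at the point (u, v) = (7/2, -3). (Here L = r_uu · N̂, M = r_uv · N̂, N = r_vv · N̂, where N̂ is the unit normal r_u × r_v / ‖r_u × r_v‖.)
L = 0;  M = 6*sqrt(769)/769;  N = 0

Compute the unit normal N̂(u, v) = (-3*v/sqrt(9*u^2 + 9*v^2 + 1), -3*u/sqrt(9*u^2 + 9*v^2 + 1), 1/sqrt(9*u^2 + 9*v^2 + 1)), and the second partials r_uu, r_uv, r_vv. Take dot products:
  L(u, v) = r_uu · N̂ = 0,
  M(u, v) = r_uv · N̂ = 3/sqrt(9*u^2 + 9*v^2 + 1),
  N(u, v) = r_vv · N̂ = 0.
Evaluating at (u, v) = (7/2, -3):
  L = 0, M = 6*sqrt(769)/769, N = 0.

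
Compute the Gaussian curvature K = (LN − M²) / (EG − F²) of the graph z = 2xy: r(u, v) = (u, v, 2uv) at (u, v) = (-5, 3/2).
K = -1/3025

Coefficients of the first fundamental form: E = 4*v^2 + 1, F = 4*u*v, G = 4*u^2 + 1.
Coefficients of the second fundamental form: L = 0, M = 2/sqrt(4*u^2 + 4*v^2 + 1), N = 0.
Assemble K = (LN − M²)/(EG − F²) = -4/(16*u^4 + 32*u^2*v^2 + 8*u^2 + 16*v^4 + 8*v^2 + 1). At (u, v) = (-5, 3/2): K = -1/3025.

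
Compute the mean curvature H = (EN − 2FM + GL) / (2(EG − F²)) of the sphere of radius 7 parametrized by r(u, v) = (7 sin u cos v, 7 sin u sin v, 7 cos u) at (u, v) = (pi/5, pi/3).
H = -1/7

With E = 49, F = 0, G = 49*sin(u)^2, L = -7*sin(u)/Abs(sin(u)), M = 0, N = -7*sin(u)^3/Abs(sin(u)), assemble
  H = (EN − 2FM + GL) / (2(EG − F²)) = -sin(u)/(7*Abs(sin(u))).
At (u, v) = (pi/5, pi/3): H = -1/7.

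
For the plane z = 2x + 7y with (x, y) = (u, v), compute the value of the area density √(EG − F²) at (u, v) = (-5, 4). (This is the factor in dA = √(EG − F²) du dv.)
√(EG − F²)|_{(-5, 4)} = 3*sqrt(6)

E = 5, F = 14, G = 50, so EG − F² = 54. Taking the positive square root: √(EG − F²) = 3*sqrt(6). At (u, v) = (-5, 4): 3*sqrt(6).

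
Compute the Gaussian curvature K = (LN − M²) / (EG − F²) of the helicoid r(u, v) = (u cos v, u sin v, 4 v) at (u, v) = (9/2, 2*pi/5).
K = -256/21025

Coefficients of the first fundamental form: E = 1, F = 0, G = u^2 + 16.
Coefficients of the second fundamental form: L = 0, M = -4/sqrt(u^2 + 16), N = 0.
Assemble K = (LN − M²)/(EG − F²) = -16/(u^2 + 16)^2. At (u, v) = (9/2, 2*pi/5): K = -256/21025.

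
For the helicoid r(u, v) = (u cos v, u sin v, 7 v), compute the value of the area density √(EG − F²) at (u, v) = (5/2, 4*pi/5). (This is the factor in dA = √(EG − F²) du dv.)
√(EG − F²)|_{(5/2, 4*pi/5)} = sqrt(221)/2

E = 1, F = 0, G = u^2 + 49, so EG − F² = u^2 + 49. Taking the positive square root: √(EG − F²) = sqrt(u^2 + 49). At (u, v) = (5/2, 4*pi/5): sqrt(221)/2.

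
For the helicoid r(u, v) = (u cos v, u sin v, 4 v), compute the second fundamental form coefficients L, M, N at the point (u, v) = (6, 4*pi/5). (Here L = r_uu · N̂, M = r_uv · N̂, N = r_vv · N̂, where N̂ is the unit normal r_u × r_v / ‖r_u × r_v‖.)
L = 0;  M = -2*sqrt(13)/13;  N = 0

Compute the unit normal N̂(u, v) = (4*sin(v)/sqrt(u^2 + 16), -4*cos(v)/sqrt(u^2 + 16), u/sqrt(u^2 + 16)), and the second partials r_uu, r_uv, r_vv. Take dot products:
  L(u, v) = r_uu · N̂ = 0,
  M(u, v) = r_uv · N̂ = -4/sqrt(u^2 + 16),
  N(u, v) = r_vv · N̂ = 0.
Evaluating at (u, v) = (6, 4*pi/5):
  L = 0, M = -2*sqrt(13)/13, N = 0.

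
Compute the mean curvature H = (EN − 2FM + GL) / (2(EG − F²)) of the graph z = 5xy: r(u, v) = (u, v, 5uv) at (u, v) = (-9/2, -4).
H = -18000*sqrt(3629)/13169641

With E = 25*v^2 + 1, F = 25*u*v, G = 25*u^2 + 1, L = 0, M = 5/sqrt(25*u^2 + 25*v^2 + 1), N = 0, assemble
  H = (EN − 2FM + GL) / (2(EG − F²)) = -125*u*v/(25*u^2 + 25*v^2 + 1)^(3/2).
At (u, v) = (-9/2, -4): H = -18000*sqrt(3629)/13169641.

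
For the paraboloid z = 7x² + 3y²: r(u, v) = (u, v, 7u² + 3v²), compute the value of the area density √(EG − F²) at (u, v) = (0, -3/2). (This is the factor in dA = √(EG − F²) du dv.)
√(EG − F²)|_{(0, -3/2)} = sqrt(82)

E = 196*u^2 + 1, F = 84*u*v, G = 36*v^2 + 1, so EG − F² = 196*u^2 + 36*v^2 + 1. Taking the positive square root: √(EG − F²) = sqrt(196*u^2 + 36*v^2 + 1). At (u, v) = (0, -3/2): sqrt(82).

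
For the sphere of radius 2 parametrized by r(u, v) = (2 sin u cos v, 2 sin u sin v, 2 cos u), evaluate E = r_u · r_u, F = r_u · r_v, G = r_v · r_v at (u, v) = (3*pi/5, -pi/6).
E = 4;  F = 0;  G = sqrt(5)/2 + 5/2

Partials: r_u = (2*cos(u)*cos(v), 2*sin(v)*cos(u), -2*sin(u)), r_v = (-2*sin(u)*sin(v), 2*sin(u)*cos(v), 0). As functions of (u, v):
  E = r_u · r_u = 4,
  F = r_u · r_v = 0,
  G = r_v · r_v = 4*sin(u)^2.
Evaluating at (u, v) = (3*pi/5, -pi/6): E = 4, F = 0, G = sqrt(5)/2 + 5/2.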